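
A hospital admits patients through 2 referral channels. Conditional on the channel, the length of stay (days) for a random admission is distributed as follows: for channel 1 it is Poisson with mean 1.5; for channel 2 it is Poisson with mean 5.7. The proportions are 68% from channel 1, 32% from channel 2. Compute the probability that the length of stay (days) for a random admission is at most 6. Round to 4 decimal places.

0.8888

Conditional on each channel, P(X ≤ 6): 1: 0.999074; 2: 0.654366.
By total probability, P(X ≤ 6) = 0.68·0.999074 + 0.32·0.654366 = 0.888768.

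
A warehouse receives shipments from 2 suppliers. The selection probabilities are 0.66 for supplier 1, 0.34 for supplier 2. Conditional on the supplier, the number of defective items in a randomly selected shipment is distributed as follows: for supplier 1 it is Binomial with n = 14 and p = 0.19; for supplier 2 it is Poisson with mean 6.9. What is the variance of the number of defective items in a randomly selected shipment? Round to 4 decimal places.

Per component, 1: μ=2.66, E[X²]=9.2302; 2: μ=6.9, E[X²]=54.51.
E[X] = 0.66·2.66 + 0.34·6.9 = 4.1016.
E[X²] = 0.66·9.2302 + 0.34·54.51 = 24.6253.
Var(X) = E[X²] − (E[X])² = 24.6253 − 16.8231 = 7.80221.

7.8022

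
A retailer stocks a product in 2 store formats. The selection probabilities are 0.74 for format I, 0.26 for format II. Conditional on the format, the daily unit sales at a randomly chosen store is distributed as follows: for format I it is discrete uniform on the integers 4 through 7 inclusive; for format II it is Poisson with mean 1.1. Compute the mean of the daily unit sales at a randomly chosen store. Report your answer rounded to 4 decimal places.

4.3560

Component means — I: 5.5; II: 1.1.
E[X] = 0.74·5.5 + 0.26·1.1 = 4.356.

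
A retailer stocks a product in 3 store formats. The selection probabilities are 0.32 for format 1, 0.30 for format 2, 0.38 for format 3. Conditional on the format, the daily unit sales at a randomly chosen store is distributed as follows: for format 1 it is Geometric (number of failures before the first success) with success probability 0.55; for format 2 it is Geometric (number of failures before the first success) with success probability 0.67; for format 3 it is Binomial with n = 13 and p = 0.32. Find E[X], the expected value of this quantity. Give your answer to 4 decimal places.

1.9904

Component means — 1: 0.818182; 2: 0.492537; 3: 4.16.
E[X] = 0.32·0.818182 + 0.3·0.492537 + 0.38·4.16 = 1.99038.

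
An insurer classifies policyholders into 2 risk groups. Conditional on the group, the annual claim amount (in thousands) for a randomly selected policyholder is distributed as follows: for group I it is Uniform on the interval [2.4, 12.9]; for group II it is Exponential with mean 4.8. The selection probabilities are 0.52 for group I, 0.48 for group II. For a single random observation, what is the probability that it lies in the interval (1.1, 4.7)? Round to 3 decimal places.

0.315

Conditional on each group, P(1.1 < X < 4.7): I: 0.219048; II: 0.419572.
By total probability, P(1.1 < X < 4.7) = 0.52·0.219048 + 0.48·0.419572 = 0.315299.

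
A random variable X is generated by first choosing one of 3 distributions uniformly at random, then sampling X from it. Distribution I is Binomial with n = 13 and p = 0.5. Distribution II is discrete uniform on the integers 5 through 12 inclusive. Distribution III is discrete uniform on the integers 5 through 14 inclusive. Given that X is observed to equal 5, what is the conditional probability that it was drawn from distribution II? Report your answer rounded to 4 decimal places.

Likelihoods P(X=5 | ·): I: 0.157104; II: 0.125; III: 0.1.
Posterior ∝ prior × likelihood. Numerator for II: 0.333333·0.125 = 0.0416667.
Normalizing constant: 0.333333·0.157104 + 0.333333·0.125 + 0.333333·0.1 = 0.127368.
P(II | observation) = 0.0416667 / 0.127368 = 0.327136.

0.3271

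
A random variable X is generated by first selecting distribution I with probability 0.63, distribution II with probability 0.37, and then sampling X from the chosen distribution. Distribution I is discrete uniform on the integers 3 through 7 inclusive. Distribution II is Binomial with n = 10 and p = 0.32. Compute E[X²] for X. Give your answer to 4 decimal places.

21.6039

For each component E[X²] = Var + (mean)², giving I: 27; II: 12.416.
Overall E[X²] = 0.63·27 + 0.37·12.416 = 21.6039.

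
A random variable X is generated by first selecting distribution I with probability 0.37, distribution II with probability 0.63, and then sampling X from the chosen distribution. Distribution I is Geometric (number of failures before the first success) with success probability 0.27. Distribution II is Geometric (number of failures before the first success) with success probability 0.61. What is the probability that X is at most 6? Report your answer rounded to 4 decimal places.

0.9583

Conditional on each component, P(X ≤ 6): I: 0.889526; II: 0.998628.
By total probability, P(X ≤ 6) = 0.37·0.889526 + 0.63·0.998628 = 0.95826.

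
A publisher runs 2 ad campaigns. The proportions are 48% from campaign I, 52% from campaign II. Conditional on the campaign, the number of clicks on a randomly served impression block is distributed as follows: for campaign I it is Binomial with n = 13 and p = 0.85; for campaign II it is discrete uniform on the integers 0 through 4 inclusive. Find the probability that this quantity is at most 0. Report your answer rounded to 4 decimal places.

0.1040

Conditional on each campaign, P(X ≤ 0): I: 1.9462e-11; II: 0.2.
By total probability, P(X ≤ 0) = 0.48·1.9462e-11 + 0.52·0.2 = 0.104.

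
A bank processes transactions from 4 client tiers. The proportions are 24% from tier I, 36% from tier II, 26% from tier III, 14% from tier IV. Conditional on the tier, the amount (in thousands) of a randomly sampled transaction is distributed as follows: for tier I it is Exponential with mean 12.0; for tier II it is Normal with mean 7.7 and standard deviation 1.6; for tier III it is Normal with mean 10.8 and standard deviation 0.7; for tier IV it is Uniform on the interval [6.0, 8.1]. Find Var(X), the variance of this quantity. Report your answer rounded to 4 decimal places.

39.6038

Per component, I: μ=12, E[X²]=288; II: μ=7.7, E[X²]=61.85; III: μ=10.8, E[X²]=117.13; IV: μ=7.05, E[X²]=50.07.
E[X] = 0.24·12 + 0.36·7.7 + 0.26·10.8 + 0.14·7.05 = 9.447.
E[X²] = 0.24·288 + 0.36·61.85 + 0.26·117.13 + 0.14·50.07 = 128.85.
Var(X) = E[X²] − (E[X])² = 128.85 − 89.2458 = 39.6038.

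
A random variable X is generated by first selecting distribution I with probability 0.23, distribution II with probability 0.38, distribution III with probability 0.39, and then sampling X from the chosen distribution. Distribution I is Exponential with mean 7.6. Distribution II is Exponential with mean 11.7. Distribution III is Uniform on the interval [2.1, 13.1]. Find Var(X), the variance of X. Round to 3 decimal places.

Per component, I: μ=7.6, E[X²]=115.52; II: μ=11.7, E[X²]=273.78; III: μ=7.6, E[X²]=67.8433.
E[X] = 0.23·7.6 + 0.38·11.7 + 0.39·7.6 = 9.158.
E[X²] = 0.23·115.52 + 0.38·273.78 + 0.39·67.8433 = 157.065.
Var(X) = E[X²] − (E[X])² = 157.065 − 83.869 = 73.1959.

73.196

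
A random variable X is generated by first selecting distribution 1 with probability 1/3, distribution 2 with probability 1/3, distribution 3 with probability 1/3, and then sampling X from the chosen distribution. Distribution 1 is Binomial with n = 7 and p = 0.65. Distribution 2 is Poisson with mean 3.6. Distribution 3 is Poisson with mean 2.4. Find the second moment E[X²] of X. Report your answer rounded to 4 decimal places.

15.6717

For each component E[X²] = Var + (mean)², giving 1: 22.295; 2: 16.56; 3: 8.16.
Overall E[X²] = 0.333333·22.295 + 0.333333·16.56 + 0.333333·8.16 = 15.6717.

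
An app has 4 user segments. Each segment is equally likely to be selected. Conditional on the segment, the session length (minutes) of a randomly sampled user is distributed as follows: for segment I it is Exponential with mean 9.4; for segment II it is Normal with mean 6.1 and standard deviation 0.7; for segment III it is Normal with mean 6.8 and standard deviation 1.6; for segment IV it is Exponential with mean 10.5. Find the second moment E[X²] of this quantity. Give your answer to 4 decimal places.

For each component E[X²] = Var + (mean)², giving I: 176.72; II: 37.7; III: 48.8; IV: 220.5.
Overall E[X²] = 0.25·176.72 + 0.25·37.7 + 0.25·48.8 + 0.25·220.5 = 120.93.

120.9300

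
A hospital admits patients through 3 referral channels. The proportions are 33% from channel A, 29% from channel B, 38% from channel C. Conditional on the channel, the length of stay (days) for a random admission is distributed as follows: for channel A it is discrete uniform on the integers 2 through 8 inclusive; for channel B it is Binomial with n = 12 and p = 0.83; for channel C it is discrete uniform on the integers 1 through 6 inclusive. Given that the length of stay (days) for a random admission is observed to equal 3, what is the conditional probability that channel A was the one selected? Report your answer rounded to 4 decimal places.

Likelihoods P(X=3 | ·): A: 0.142857; B: 1.49175e-05; C: 0.166667.
Posterior ∝ prior × likelihood. Numerator for A: 0.33·0.142857 = 0.0471429.
Normalizing constant: 0.33·0.142857 + 0.29·1.49175e-05 + 0.38·0.166667 = 0.110481.
P(A | observation) = 0.0471429 / 0.110481 = 0.426707.

0.4267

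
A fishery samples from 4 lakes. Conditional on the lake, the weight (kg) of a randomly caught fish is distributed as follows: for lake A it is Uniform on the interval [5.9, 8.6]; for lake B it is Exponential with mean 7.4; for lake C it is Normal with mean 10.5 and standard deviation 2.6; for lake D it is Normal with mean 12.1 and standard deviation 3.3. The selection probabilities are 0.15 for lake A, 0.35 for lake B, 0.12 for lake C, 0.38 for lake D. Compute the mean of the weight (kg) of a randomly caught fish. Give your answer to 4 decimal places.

Component means — A: 7.25; B: 7.4; C: 10.5; D: 12.1.
E[X] = 0.15·7.25 + 0.35·7.4 + 0.12·10.5 + 0.38·12.1 = 9.5355.

9.5355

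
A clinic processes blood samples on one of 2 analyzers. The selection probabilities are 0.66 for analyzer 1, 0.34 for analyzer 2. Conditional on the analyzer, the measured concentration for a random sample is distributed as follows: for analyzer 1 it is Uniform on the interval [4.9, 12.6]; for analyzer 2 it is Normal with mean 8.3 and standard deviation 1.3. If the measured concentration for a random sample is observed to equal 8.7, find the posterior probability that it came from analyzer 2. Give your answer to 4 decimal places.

Likelihoods f(8.7 | ·): 1: 0.12987; 2: 0.29269.
Posterior ∝ prior × likelihood. Numerator for 2: 0.34·0.29269 = 0.0995147.
Normalizing constant: 0.66·0.12987 + 0.34·0.29269 = 0.185229.
P(2 | observation) = 0.0995147 / 0.185229 = 0.537252.

0.5373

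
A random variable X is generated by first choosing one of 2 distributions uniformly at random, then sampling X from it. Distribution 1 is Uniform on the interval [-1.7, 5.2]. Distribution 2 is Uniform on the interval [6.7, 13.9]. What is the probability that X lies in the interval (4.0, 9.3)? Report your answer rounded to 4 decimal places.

0.2675

Conditional on each component, P(4.0 < X < 9.3): 1: 0.173913; 2: 0.361111.
By total probability, P(4.0 < X < 9.3) = 0.5·0.173913 + 0.5·0.361111 = 0.267512.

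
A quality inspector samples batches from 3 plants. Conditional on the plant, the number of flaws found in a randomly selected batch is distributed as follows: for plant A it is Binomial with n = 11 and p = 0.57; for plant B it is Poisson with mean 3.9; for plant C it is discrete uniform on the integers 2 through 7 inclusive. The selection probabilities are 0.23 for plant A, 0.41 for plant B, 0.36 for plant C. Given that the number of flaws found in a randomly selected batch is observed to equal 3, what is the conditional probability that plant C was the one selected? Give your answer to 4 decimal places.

0.3993

Likelihoods P(X=3 | ·): A: 0.0357155; B: 0.200122; C: 0.166667.
Posterior ∝ prior × likelihood. Numerator for C: 0.36·0.166667 = 0.06.
Normalizing constant: 0.23·0.0357155 + 0.41·0.200122 + 0.36·0.166667 = 0.150264.
P(C | observation) = 0.06 / 0.150264 = 0.399296.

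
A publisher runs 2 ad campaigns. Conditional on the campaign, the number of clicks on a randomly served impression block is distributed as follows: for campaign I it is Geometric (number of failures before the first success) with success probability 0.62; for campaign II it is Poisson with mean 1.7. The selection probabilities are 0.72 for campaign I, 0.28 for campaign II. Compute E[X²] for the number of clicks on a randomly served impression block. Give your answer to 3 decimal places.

For each component E[X²] = Var + (mean)², giving I: 1.3642; II: 4.59.
Overall E[X²] = 0.72·1.3642 + 0.28·4.59 = 2.26743.

2.267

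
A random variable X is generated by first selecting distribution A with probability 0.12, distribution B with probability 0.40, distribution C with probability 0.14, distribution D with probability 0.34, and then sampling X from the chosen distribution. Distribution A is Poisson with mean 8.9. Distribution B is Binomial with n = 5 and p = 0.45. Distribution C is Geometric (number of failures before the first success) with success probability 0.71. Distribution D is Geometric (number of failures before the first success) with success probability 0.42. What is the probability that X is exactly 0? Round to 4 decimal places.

0.2623

Conditional on each component, P(X = 0): A: 0.000136389; B: 0.0503284; C: 0.71; D: 0.42.
By total probability, P(X = 0) = 0.12·0.000136389 + 0.4·0.0503284 + 0.14·0.71 + 0.34·0.42 = 0.262348.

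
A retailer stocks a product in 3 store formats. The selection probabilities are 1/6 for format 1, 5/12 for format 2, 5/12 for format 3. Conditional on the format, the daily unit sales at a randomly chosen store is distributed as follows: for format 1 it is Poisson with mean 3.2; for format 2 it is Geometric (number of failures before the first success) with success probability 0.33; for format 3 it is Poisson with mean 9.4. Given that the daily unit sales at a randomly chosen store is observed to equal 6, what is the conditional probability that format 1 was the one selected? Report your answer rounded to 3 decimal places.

0.182

Likelihoods P(X=6 | ·): 1: 0.060789; 2: 0.0298513; 3: 0.0792623.
Posterior ∝ prior × likelihood. Numerator for 1: 0.166667·0.060789 = 0.0101315.
Normalizing constant: 0.166667·0.060789 + 0.416667·0.0298513 + 0.416667·0.0792623 = 0.0555955.
P(1 | observation) = 0.0101315 / 0.0555955 = 0.182236.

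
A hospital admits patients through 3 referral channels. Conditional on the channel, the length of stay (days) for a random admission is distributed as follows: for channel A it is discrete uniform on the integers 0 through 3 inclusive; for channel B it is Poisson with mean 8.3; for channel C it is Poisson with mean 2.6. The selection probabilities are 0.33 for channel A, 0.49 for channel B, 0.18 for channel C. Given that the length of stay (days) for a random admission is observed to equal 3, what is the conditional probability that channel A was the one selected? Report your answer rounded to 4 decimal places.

0.6191

Likelihoods P(X=3 | ·): A: 0.25; B: 0.0236831; C: 0.217572.
Posterior ∝ prior × likelihood. Numerator for A: 0.33·0.25 = 0.0825.
Normalizing constant: 0.33·0.25 + 0.49·0.0236831 + 0.18·0.217572 = 0.133268.
P(A | observation) = 0.0825 / 0.133268 = 0.619055.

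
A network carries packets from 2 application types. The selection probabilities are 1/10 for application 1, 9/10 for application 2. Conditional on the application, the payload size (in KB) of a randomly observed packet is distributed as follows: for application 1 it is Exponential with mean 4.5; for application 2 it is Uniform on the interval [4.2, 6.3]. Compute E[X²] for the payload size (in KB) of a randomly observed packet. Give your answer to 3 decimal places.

29.187

For each component E[X²] = Var + (mean)², giving 1: 40.5; 2: 27.93.
Overall E[X²] = 0.1·40.5 + 0.9·27.93 = 29.187.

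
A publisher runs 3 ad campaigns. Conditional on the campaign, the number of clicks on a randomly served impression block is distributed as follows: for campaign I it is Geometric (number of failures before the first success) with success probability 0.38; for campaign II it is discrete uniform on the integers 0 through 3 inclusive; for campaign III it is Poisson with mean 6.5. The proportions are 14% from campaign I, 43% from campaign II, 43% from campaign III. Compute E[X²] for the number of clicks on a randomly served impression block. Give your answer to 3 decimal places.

For each component E[X²] = Var + (mean)², giving I: 6.95568; II: 3.5; III: 48.75.
Overall E[X²] = 0.14·6.95568 + 0.43·3.5 + 0.43·48.75 = 23.4413.

23.441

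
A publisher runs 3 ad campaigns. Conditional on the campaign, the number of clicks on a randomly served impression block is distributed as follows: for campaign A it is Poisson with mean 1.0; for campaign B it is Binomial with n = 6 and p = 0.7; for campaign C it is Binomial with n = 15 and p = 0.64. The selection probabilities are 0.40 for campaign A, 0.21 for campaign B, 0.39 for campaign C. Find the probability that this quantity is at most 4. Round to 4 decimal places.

Conditional on each campaign, P(X ≤ 4): A: 0.99634; B: 0.579825; C: 0.00365891.
By total probability, P(X ≤ 4) = 0.4·0.99634 + 0.21·0.579825 + 0.39·0.00365891 = 0.521726.

0.5217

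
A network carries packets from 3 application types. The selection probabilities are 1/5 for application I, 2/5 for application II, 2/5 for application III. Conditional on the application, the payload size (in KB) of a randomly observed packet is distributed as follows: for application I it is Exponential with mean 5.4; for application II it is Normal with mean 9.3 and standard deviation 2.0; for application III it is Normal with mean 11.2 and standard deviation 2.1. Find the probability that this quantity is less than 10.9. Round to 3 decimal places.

Conditional on each application, P(X < 10.9): I: 0.867148; II: 0.788145; III: 0.443202.
By total probability, P(X < 10.9) = 0.2·0.867148 + 0.4·0.788145 + 0.4·0.443202 = 0.665968.

0.666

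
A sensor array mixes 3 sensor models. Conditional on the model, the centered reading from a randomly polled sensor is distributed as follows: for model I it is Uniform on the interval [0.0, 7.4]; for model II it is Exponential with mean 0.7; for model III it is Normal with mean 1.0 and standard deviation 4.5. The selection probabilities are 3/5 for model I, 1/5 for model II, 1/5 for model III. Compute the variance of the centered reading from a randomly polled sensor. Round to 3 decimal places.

8.844

Per component, I: μ=3.7, E[X²]=18.2533; II: μ=0.7, E[X²]=0.98; III: μ=1, E[X²]=21.25.
E[X] = 0.6·3.7 + 0.2·0.7 + 0.2·1 = 2.56.
E[X²] = 0.6·18.2533 + 0.2·0.98 + 0.2·21.25 = 15.398.
Var(X) = E[X²] − (E[X])² = 15.398 − 6.5536 = 8.8444.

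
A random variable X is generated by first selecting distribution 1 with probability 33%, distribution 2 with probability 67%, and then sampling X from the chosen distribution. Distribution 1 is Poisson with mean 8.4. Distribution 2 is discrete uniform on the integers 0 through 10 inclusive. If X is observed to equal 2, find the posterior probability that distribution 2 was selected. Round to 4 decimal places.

Likelihoods P(X=2 | ·): 1: 0.00793332; 2: 0.0909091.
Posterior ∝ prior × likelihood. Numerator for 2: 0.67·0.0909091 = 0.0609091.
Normalizing constant: 0.33·0.00793332 + 0.67·0.0909091 = 0.0635271.
P(2 | observation) = 0.0609091 / 0.0635271 = 0.958789.

0.9588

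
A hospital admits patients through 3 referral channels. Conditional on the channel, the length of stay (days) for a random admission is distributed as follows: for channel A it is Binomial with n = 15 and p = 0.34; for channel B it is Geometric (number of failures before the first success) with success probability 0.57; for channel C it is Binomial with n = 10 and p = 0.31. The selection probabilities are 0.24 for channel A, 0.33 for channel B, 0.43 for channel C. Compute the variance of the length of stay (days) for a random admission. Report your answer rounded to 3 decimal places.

4.854

Per component, A: μ=5.1, E[X²]=29.376; B: μ=0.754386, E[X²]=1.89258; C: μ=3.1, E[X²]=11.749.
E[X] = 0.24·5.1 + 0.33·0.754386 + 0.43·3.1 = 2.80595.
E[X²] = 0.24·29.376 + 0.33·1.89258 + 0.43·11.749 = 12.7269.
Var(X) = E[X²] − (E[X])² = 12.7269 − 7.87334 = 4.85352.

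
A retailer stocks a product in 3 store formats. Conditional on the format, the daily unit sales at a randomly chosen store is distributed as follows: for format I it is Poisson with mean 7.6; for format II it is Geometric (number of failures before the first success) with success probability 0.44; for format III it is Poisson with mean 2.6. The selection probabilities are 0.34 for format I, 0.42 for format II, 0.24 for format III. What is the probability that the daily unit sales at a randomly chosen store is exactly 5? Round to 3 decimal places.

0.064

Conditional on each format, P(X = 5): I: 0.105742; II: 0.0242322; III: 0.0735394.
By total probability, P(X = 5) = 0.34·0.105742 + 0.42·0.0242322 + 0.24·0.0735394 = 0.0637793.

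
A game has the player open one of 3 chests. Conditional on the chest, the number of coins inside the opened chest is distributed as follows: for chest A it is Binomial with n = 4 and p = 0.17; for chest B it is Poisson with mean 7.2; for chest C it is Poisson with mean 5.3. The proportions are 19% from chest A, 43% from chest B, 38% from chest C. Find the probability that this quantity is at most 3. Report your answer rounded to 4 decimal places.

Conditional on each chest, P(X ≤ 3): A: 0.999165; B: 0.0719171; C: 0.22541.
By total probability, P(X ≤ 3) = 0.19·0.999165 + 0.43·0.0719171 + 0.38·0.22541 = 0.306421.

0.3064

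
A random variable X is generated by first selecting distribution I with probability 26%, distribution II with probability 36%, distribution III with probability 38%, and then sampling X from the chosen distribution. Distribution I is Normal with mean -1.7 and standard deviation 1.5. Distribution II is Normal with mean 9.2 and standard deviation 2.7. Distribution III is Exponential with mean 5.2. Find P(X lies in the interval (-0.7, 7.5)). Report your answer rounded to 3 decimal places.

Conditional on each component, P(-0.7 < X < 7.5): I: 0.252493; II: 0.264346; III: 0.763618.
By total probability, P(-0.7 < X < 7.5) = 0.26·0.252493 + 0.36·0.264346 + 0.38·0.763618 = 0.450987.

0.451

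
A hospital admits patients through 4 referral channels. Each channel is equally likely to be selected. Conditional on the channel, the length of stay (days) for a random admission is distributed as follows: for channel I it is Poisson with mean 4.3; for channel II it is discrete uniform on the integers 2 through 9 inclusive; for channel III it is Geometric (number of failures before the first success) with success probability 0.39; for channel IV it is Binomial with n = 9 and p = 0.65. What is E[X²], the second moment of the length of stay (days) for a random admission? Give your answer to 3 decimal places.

25.254

For each component E[X²] = Var + (mean)², giving I: 22.79; II: 35.5; III: 6.45694; IV: 36.27.
Overall E[X²] = 0.25·22.79 + 0.25·35.5 + 0.25·6.45694 + 0.25·36.27 = 25.2542.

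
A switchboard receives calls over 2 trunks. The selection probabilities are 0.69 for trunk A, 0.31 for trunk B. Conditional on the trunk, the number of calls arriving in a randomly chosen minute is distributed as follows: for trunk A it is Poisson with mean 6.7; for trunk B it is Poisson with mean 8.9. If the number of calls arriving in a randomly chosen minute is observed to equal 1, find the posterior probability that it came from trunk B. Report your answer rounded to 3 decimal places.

Likelihoods P(X=1 | ·): A: 0.00824711; B: 0.00121386.
Posterior ∝ prior × likelihood. Numerator for B: 0.31·0.00121386 = 0.000376297.
Normalizing constant: 0.69·0.00824711 + 0.31·0.00121386 = 0.0060668.
P(B | observation) = 0.000376297 / 0.0060668 = 0.0620256.

0.062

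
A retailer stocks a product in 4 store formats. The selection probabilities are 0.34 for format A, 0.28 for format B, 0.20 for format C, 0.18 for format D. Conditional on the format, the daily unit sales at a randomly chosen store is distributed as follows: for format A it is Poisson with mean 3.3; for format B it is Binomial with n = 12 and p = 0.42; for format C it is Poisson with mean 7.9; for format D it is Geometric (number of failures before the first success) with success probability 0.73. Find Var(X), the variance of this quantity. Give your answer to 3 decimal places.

Per component, A: μ=3.3, E[X²]=14.19; B: μ=5.04, E[X²]=28.3248; C: μ=7.9, E[X²]=70.31; D: μ=0.369863, E[X²]=0.64346.
E[X] = 0.34·3.3 + 0.28·5.04 + 0.2·7.9 + 0.18·0.369863 = 4.17978.
E[X²] = 0.34·14.19 + 0.28·28.3248 + 0.2·70.31 + 0.18·0.64346 = 26.9334.
Var(X) = E[X²] − (E[X])² = 26.9334 − 17.4705 = 9.46284.

9.463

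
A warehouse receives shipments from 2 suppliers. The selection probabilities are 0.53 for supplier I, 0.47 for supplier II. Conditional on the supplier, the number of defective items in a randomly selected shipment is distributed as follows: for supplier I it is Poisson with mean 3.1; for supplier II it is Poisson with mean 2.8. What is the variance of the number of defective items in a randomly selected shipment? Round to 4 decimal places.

2.9814

Per component, I: μ=3.1, E[X²]=12.71; II: μ=2.8, E[X²]=10.64.
E[X] = 0.53·3.1 + 0.47·2.8 = 2.959.
E[X²] = 0.53·12.71 + 0.47·10.64 = 11.7371.
Var(X) = E[X²] − (E[X])² = 11.7371 − 8.75568 = 2.98142.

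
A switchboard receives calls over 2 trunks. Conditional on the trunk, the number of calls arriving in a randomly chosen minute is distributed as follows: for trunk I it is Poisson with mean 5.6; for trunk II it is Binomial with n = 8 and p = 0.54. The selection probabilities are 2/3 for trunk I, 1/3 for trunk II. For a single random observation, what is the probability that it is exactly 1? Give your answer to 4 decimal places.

0.0201

Conditional on each trunk, P(X = 1): I: 0.020708; II: 0.0188273.
By total probability, P(X = 1) = 0.666667·0.020708 + 0.333333·0.0188273 = 0.0200811.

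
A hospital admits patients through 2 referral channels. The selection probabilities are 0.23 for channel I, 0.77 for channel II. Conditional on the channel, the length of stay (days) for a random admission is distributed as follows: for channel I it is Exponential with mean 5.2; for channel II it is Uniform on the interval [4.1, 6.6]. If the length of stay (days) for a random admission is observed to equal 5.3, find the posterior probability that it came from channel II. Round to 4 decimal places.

0.9507

Likelihoods f(5.3 | ·): I: 0.0693985; II: 0.4.
Posterior ∝ prior × likelihood. Numerator for II: 0.77·0.4 = 0.308.
Normalizing constant: 0.23·0.0693985 + 0.77·0.4 = 0.323962.
P(II | observation) = 0.308 / 0.323962 = 0.95073.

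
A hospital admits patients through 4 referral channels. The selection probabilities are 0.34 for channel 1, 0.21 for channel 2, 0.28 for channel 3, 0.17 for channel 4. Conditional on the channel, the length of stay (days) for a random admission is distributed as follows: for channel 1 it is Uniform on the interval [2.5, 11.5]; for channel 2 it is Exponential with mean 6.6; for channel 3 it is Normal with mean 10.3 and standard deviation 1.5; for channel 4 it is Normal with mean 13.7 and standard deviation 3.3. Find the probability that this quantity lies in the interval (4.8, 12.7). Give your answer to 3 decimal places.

0.653

Conditional on each channel, P(4.8 < X < 12.7): 1: 0.744444; 2: 0.337239; 3: 0.945078; 4: 0.377435.
By total probability, P(4.8 < X < 12.7) = 0.34·0.744444 + 0.21·0.337239 + 0.28·0.945078 + 0.17·0.377435 = 0.652717.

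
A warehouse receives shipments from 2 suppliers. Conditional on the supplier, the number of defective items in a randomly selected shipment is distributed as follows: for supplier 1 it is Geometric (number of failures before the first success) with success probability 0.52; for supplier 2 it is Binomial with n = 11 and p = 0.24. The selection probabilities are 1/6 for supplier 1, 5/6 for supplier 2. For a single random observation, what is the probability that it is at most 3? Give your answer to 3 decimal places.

0.775

Conditional on each supplier, P(X ≤ 3): 1: 0.946916; 2: 0.740444.
By total probability, P(X ≤ 3) = 0.166667·0.946916 + 0.833333·0.740444 = 0.774856.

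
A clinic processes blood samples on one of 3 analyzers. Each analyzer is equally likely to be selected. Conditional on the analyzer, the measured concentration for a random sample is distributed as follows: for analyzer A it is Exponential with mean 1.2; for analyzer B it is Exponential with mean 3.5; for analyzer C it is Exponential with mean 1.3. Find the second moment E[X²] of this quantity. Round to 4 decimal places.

For each component E[X²] = Var + (mean)², giving A: 2.88; B: 24.5; C: 3.38.
Overall E[X²] = 0.333333·2.88 + 0.333333·24.5 + 0.333333·3.38 = 10.2533.

10.2533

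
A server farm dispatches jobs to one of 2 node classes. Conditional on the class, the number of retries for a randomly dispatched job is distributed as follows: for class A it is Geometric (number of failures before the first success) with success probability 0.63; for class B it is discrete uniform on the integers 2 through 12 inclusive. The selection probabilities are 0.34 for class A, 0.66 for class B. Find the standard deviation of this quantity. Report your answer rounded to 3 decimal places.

4.018

Per component, A: μ=0.587302, E[X²]=1.27715; B: μ=7, E[X²]=59.
E[X] = 0.34·0.587302 + 0.66·7 = 4.81968.
E[X²] = 0.34·1.27715 + 0.66·59 = 39.3742.
Var(X) = E[X²] − (E[X])² = 39.3742 − 23.2293 = 16.1449.
SD(X) = √16.1449 = 4.01807.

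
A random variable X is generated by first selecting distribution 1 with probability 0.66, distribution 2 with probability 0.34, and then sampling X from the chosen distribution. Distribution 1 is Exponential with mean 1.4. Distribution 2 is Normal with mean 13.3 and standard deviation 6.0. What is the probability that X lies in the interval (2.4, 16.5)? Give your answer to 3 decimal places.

Conditional on each component, P(2.4 < X < 16.5): 1: 0.180085; 2: 0.668464.
By total probability, P(2.4 < X < 16.5) = 0.66·0.180085 + 0.34·0.668464 = 0.346134.

0.346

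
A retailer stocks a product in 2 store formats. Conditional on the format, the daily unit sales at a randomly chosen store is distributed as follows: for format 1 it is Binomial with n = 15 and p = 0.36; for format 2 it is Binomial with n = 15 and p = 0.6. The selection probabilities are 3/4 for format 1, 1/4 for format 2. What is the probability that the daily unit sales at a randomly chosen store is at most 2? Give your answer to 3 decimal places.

0.040

Conditional on each format, P(X ≤ 2): 1: 0.0528107; 2: 0.000278904.
By total probability, P(X ≤ 2) = 0.75·0.0528107 + 0.25·0.000278904 = 0.0396778.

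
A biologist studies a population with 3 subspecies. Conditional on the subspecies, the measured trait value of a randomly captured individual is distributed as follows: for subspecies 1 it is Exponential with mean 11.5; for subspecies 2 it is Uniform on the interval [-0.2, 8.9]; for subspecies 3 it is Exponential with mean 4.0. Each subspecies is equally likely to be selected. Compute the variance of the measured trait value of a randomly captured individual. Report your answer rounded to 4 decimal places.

Per component, 1: μ=11.5, E[X²]=264.5; 2: μ=4.35, E[X²]=25.8233; 3: μ=4, E[X²]=32.
E[X] = 0.333333·11.5 + 0.333333·4.35 + 0.333333·4 = 6.61667.
E[X²] = 0.333333·264.5 + 0.333333·25.8233 + 0.333333·32 = 107.441.
Var(X) = E[X²] − (E[X])² = 107.441 − 43.7803 = 63.6608.

63.6608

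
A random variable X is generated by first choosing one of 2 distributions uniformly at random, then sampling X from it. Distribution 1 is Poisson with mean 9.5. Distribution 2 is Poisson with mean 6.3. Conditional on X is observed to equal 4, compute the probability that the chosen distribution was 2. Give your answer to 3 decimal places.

0.826

Likelihoods P(X=4 | ·): 1: 0.025403; 2: 0.12053.
Posterior ∝ prior × likelihood. Numerator for 2: 0.5·0.12053 = 0.0602651.
Normalizing constant: 0.5·0.025403 + 0.5·0.12053 = 0.0729666.
P(2 | observation) = 0.0602651 / 0.0729666 = 0.825927.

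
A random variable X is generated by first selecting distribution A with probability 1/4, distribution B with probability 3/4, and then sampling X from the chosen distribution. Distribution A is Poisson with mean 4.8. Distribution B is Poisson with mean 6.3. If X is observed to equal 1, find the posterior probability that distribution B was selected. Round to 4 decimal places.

Likelihoods P(X=1 | ·): A: 0.0395028; B: 0.0115687.
Posterior ∝ prior × likelihood. Numerator for B: 0.75·0.0115687 = 0.00867654.
Normalizing constant: 0.25·0.0395028 + 0.75·0.0115687 = 0.0185522.
P(B | observation) = 0.00867654 / 0.0185522 = 0.467682.

0.4677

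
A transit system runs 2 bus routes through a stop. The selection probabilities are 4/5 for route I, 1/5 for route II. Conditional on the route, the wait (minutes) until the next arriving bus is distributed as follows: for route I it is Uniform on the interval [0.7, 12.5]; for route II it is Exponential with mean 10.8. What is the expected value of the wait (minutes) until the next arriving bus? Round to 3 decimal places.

7.440

Component means — I: 6.6; II: 10.8.
E[X] = 0.8·6.6 + 0.2·10.8 = 7.44.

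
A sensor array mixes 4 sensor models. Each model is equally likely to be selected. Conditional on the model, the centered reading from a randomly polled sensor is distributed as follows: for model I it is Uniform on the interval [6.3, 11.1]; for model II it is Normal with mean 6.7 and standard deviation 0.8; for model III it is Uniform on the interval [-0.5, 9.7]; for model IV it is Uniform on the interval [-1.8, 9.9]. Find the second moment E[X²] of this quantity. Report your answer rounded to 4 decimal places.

45.1950

For each component E[X²] = Var + (mean)², giving I: 77.61; II: 45.53; III: 29.83; IV: 27.81.
Overall E[X²] = 0.25·77.61 + 0.25·45.53 + 0.25·29.83 + 0.25·27.81 = 45.195.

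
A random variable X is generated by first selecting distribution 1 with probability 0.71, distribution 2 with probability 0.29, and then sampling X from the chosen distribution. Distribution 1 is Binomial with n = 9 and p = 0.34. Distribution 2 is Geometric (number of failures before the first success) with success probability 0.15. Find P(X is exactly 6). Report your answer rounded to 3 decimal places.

0.043

Conditional on each component, P(X = 6): 1: 0.0373065; 2: 0.0565724.
By total probability, P(X = 6) = 0.71·0.0373065 + 0.29·0.0565724 = 0.0428936.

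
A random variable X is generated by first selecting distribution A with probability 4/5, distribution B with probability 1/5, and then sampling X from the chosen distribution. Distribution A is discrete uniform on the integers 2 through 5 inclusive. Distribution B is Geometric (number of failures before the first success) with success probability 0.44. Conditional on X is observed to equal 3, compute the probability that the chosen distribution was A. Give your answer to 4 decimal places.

Likelihoods P(X=3 | ·): A: 0.25; B: 0.077271.
Posterior ∝ prior × likelihood. Numerator for A: 0.8·0.25 = 0.2.
Normalizing constant: 0.8·0.25 + 0.2·0.077271 = 0.215454.
P(A | observation) = 0.2 / 0.215454 = 0.928271.

0.9283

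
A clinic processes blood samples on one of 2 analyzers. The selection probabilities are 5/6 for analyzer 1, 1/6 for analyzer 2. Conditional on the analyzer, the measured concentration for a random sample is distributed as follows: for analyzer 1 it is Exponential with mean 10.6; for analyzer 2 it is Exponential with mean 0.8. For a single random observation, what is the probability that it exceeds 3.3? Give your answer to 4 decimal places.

Conditional on each analyzer, P(X > 3.3): 1: 0.732479; 2: 0.0161635.
By total probability, P(X > 3.3) = 0.833333·0.732479 + 0.166667·0.0161635 = 0.613093.

0.6131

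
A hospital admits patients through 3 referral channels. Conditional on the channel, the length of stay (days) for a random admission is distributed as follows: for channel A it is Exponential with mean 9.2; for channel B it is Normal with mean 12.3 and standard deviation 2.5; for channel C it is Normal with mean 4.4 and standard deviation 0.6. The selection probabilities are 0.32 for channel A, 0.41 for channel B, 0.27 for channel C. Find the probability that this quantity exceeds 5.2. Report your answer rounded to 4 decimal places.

0.6155

Conditional on each channel, P(X > 5.2): A: 0.568237; B: 0.997744; C: 0.0912112.
By total probability, P(X > 5.2) = 0.32·0.568237 + 0.41·0.997744 + 0.27·0.0912112 = 0.615538.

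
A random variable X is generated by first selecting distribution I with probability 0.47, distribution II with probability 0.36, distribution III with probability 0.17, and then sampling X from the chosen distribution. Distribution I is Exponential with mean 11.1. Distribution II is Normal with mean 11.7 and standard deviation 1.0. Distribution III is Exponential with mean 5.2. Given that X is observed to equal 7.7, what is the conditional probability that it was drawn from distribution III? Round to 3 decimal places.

Likelihoods f(7.7 | ·): I: 0.0450204; II: 0.00013383; III: 0.0437428.
Posterior ∝ prior × likelihood. Numerator for III: 0.17·0.0437428 = 0.00743628.
Normalizing constant: 0.47·0.0450204 + 0.36·0.00013383 + 0.17·0.0437428 = 0.0286441.
P(III | observation) = 0.00743628 / 0.0286441 = 0.25961.

0.260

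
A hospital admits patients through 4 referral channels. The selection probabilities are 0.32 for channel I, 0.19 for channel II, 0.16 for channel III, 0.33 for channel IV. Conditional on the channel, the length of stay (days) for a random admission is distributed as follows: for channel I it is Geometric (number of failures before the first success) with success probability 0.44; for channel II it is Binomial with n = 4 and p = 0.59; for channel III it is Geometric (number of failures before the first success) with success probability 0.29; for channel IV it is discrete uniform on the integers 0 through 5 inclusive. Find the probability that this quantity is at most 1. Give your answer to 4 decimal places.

0.4453

Conditional on each channel, P(X ≤ 1): I: 0.6864; II: 0.190911; III: 0.4959; IV: 0.333333.
By total probability, P(X ≤ 1) = 0.32·0.6864 + 0.19·0.190911 + 0.16·0.4959 + 0.33·0.333333 = 0.445265.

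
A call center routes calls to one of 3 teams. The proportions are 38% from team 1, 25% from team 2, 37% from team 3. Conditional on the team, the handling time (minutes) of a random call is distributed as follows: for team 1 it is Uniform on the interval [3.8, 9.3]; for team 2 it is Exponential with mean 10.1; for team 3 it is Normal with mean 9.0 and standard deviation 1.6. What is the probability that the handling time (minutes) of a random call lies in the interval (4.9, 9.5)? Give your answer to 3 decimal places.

0.589

Conditional on each team, P(4.9 < X < 9.5): 1: 0.8; 2: 0.22521; 3: 0.617474.
By total probability, P(4.9 < X < 9.5) = 0.38·0.8 + 0.25·0.22521 + 0.37·0.617474 = 0.588768.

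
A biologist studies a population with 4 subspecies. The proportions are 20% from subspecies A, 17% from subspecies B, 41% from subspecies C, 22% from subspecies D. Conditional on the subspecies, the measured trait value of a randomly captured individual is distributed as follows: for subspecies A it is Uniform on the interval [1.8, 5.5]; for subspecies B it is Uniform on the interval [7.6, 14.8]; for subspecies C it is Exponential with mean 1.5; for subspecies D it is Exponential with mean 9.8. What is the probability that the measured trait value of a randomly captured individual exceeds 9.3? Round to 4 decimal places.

0.2159

Conditional on each subspecies, P(X > 9.3): A: 0; B: 0.763889; C: 0.00202943; D: 0.387136.
By total probability, P(X > 9.3) = 0.2·0 + 0.17·0.763889 + 0.41·0.00202943 + 0.22·0.387136 = 0.215863.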